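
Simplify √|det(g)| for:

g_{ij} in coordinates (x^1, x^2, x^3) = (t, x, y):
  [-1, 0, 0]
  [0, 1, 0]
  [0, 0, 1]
det(g) = -1
√|det(g)| = 1
Volume element: dV = 1 dt dx dy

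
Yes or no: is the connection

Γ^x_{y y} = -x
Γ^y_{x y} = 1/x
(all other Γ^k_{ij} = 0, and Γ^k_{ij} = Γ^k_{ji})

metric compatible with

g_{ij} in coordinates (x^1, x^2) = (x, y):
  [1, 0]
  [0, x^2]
Using ∇_k g_{ij} = ∂_k g_{ij} - Γ^m_{ki} g_{mj} - Γ^m_{kj} g_{im}:
e.g. ∇_x g_{yy} = (2*x) - (x) - (x) = 0
Every component ∇_k g_{ij} vanishes: the connection is metric compatible.
Yes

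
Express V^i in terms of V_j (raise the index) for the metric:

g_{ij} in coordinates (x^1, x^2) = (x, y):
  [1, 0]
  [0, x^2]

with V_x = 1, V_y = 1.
Inverse metric (diagonal): g^{xx} = 1, g^{yy} = 1/x^2
V^i = g^{ij} V_j:
V^x = (1)(1) + (0)(1) = 1
V^y = (0)(1) + (1/x^2)(1) = 1/x^2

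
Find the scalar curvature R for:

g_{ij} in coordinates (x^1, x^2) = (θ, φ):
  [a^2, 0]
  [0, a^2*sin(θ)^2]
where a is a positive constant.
Non-zero Christoffel symbols (Γ^k_{ij} = Γ^k_{ji}):
Γ^θ_{φ φ} = -sin(2*θ)/2
Γ^φ_{θ φ} = 1/tan(θ)
Ricci tensor (R_{ij} = R^k_{ikj}): R_{θθ} = 1, R_{θφ} = 0, R_{φφ} = sin(θ)^2
Inverse metric: g^{θθ} = 1/a^2, g^{φφ} = 1/(a^2*sin(θ)^2)
R = g^{ij} R_{ij} = (1/a^2)(1) + (1/(a^2*sin(θ)^2))(sin(θ)^2) = 2/a^2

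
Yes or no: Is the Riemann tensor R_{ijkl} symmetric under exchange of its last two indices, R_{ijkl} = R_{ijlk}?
It is antisymmetric in the last pair: R_{ijkl} = -R_{ijlk}.
No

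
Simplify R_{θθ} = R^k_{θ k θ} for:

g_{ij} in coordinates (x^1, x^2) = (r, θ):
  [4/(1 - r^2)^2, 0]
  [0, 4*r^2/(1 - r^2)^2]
Non-zero Christoffel symbols (Γ^k_{ij} = Γ^k_{ji}):
Γ^r_{r r} = 2*r/(1 - r^2)
Γ^r_{θ θ} = (r^3 + r)/(r^2 - 1)
Γ^θ_{r θ} = (-r^2 - 1)/(r^3 - r)
R^r_{θ r θ} = ∂_r Γ^r_{θ θ} - ∂_θ Γ^r_{θ r} + Γ^r_{r m} Γ^m_{θ θ} - Γ^r_{θ m} Γ^m_{θ r}
  = ((r^4 - 4*r^2 - 1)/(r^2 - 1)^2) - (0) + (-2*r^2*(r^2 + 1)/(r^2 - 1)^2) - (-(r^2 + 1)^2/(r^2 - 1)^2) = -4*r^2/(r^2 - 1)^2
R^θ_{θ θ θ} = 0 (a repeated index in an antisymmetric pair)
R_{θθ} = R^r_{θ r θ} + R^θ_{θ θ θ} = (-4*r^2/(r^2 - 1)^2) + (0) = -4*r^2/(r^2 - 1)^2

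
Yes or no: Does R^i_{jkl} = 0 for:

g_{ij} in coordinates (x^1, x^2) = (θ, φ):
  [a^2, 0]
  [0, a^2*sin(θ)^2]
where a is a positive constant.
Non-zero Christoffel symbols:
Γ^θ_{φ φ} = -sin(2*θ)/2
Γ^φ_{θ φ} = 1/tan(θ)
Ricci tensor: R_{θθ} = 1, R_{θφ} = 0, R_{φφ} = sin(θ)^2
The Ricci tensor is non-zero, so the Riemann tensor is non-zero: not flat.
No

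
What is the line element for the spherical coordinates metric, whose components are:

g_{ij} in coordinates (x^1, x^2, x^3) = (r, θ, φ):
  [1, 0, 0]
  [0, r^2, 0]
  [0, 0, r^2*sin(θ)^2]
ds^2 = g_{ij} dx^i dx^j; only the non-zero components contribute.
ds^2 = dr^2 + r^2 dθ^2 + r^2*sin(θ)^2 dφ^2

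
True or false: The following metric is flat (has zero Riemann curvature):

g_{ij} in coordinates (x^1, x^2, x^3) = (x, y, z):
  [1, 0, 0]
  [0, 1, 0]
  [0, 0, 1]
All metric components are constant, so every Christoffel symbol vanishes and R^i_{jkl} = 0.
True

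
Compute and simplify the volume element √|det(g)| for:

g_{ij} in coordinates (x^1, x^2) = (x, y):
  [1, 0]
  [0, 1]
det(g) = 1
√|det(g)| = 1
Volume element: dV = 1 dx dy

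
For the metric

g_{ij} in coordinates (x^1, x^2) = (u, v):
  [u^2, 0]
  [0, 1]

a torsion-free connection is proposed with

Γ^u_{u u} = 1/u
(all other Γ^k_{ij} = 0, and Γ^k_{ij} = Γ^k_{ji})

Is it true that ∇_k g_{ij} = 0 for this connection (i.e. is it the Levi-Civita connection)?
Using ∇_k g_{ij} = ∂_k g_{ij} - Γ^m_{ki} g_{mj} - Γ^m_{kj} g_{im}:
e.g. ∇_u g_{uu} = (2*u) - (u) - (u) = 0
Every component ∇_k g_{ij} vanishes: the connection is metric compatible.
Yes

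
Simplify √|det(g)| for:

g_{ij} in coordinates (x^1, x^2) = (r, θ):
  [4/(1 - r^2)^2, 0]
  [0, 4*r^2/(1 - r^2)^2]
det(g) = 16*r^2/(1 - r^2)^4
√|det(g)| = 4*r/(r^2 - 1)^2
Volume element: dV = 4*r/(r^2 - 1)^2 dr dθ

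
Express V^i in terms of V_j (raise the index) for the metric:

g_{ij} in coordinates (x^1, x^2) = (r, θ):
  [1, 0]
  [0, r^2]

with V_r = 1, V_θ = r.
Inverse metric (diagonal): g^{rr} = 1, g^{θθ} = 1/r^2
V^i = g^{ij} V_j:
V^r = (1)(1) + (0)(r) = 1
V^θ = (0)(1) + (1/r^2)(r) = 1/r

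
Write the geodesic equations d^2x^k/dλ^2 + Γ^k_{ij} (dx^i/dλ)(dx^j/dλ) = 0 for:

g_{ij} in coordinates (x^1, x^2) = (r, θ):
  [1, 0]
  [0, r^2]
Geodesic equation: d^2x^k/dλ^2 + Γ^k_{ij} (dx^i/dλ)(dx^j/dλ) = 0.
Non-zero Christoffel symbols:
Γ^r_{θ θ} = -r
Γ^θ_{r θ} = 1/r
Substituting (the symmetric pair Γ^k_{ij}, Γ^k_{ji} combines into a factor 2):
d^2r/dλ^2 - r (dθ/dλ)^2 = 0
d^2θ/dλ^2 + (2/r) (dr/dλ)(dθ/dλ) = 0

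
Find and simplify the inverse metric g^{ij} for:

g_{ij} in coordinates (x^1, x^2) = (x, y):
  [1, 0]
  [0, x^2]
The metric is diagonal, so g^{ij} is diagonal with entries 1/g_{ii}: diag(1, 1/(x^2)).
g^{ij}:
  [1, 0]
  [0, 1/x^2]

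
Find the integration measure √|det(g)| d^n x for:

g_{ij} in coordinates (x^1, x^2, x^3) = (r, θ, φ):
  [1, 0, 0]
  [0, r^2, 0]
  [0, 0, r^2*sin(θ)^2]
det(g) = r^4*sin(θ)^2
√|det(g)| = r^2*sin(θ) (taking 0 < θ < π so that |sin(θ)| = sin(θ))
Volume element: dV = r^2*sin(θ) dr dθ dφ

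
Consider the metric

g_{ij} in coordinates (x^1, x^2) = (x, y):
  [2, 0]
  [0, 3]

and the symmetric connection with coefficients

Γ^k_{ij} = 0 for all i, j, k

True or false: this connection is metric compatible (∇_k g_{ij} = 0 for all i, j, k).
Using ∇_k g_{ij} = ∂_k g_{ij} - Γ^m_{ki} g_{mj} - Γ^m_{kj} g_{im}:
e.g. ∇_y g_{xy} = (0) - (0) - (0) = 0
Every component ∇_k g_{ij} vanishes: the connection is metric compatible.
True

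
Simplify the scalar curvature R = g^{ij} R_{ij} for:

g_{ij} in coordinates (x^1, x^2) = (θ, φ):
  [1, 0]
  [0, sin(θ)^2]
Non-zero Christoffel symbols (Γ^k_{ij} = Γ^k_{ji}):
Γ^θ_{φ φ} = -sin(2*θ)/2
Γ^φ_{θ φ} = 1/tan(θ)
Ricci tensor (R_{ij} = R^k_{ikj}): R_{θθ} = 1, R_{θφ} = 0, R_{φφ} = sin(θ)^2
Inverse metric: g^{θθ} = 1, g^{φφ} = 1/sin(θ)^2
R = g^{ij} R_{ij} = (1)(1) + (1/sin(θ)^2)(sin(θ)^2) = 2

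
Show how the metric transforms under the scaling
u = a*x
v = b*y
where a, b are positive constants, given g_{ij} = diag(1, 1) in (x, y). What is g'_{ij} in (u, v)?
Invert the transformation: x = u/a, y = v/b
g'_{ij} = (∂x^k/∂x'^i)(∂x^l/∂x'^j) g_{kl}; with g_{kl} = δ_{kl} this is Σ_k (∂x^k/∂x'^i)(∂x^k/∂x'^j).
Jacobian: ∂x/∂u = 1/a, ∂x/∂v = 0, ∂y/∂u = 0, ∂y/∂v = 1/b
g'_{uu} = (1/a)(1/a) + (0)(0) = 1/a^2
g'_{uv} = (1/a)(0) + (0)(1/b) = 0
g'_{vv} = (0)(0) + (1/b)(1/b) = 1/b^2
g'_{ij} = diag(1/a^2, 1/b^2)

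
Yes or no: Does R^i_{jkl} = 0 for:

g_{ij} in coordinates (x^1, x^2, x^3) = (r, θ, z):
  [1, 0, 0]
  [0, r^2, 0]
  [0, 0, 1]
Non-zero Christoffel symbols:
Γ^r_{θ θ} = -r
Γ^θ_{r θ} = 1/r
Ricci tensor: R_{rr} = 0, R_{rθ} = 0, R_{rz} = 0, R_{θθ} = 0, R_{θz} = 0, R_{zz} = 0
All R_{ij} vanish; in 3 dimensions the Riemann tensor is fully determined by the Ricci tensor, so R^i_{jkl} = 0: the metric is flat (curvilinear coordinates on flat space).
Yes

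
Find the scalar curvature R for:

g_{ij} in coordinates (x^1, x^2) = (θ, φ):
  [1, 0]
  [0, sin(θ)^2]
Non-zero Christoffel symbols (Γ^k_{ij} = Γ^k_{ji}):
Γ^θ_{φ φ} = -sin(2*θ)/2
Γ^φ_{θ φ} = 1/tan(θ)
Ricci tensor (R_{ij} = R^k_{ikj}): R_{θθ} = 1, R_{θφ} = 0, R_{φφ} = sin(θ)^2
Inverse metric: g^{θθ} = 1, g^{φφ} = 1/sin(θ)^2
R = g^{ij} R_{ij} = (1)(1) + (1/sin(θ)^2)(sin(θ)^2) = 2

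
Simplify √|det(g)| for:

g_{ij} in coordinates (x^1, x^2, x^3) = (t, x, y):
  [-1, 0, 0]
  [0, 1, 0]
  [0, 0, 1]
det(g) = -1
√|det(g)| = 1
Volume element: dV = 1 dt dx dy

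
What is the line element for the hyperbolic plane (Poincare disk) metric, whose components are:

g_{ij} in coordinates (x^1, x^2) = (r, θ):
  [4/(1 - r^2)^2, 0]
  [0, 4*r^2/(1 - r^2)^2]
ds^2 = g_{ij} dx^i dx^j; only the non-zero components contribute.
ds^2 = (4/(1 - r^2)^2) dr^2 + (4*r^2/(1 - r^2)^2) dθ^2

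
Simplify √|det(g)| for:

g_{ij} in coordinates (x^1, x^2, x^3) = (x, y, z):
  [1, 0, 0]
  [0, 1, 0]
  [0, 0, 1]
det(g) = 1
√|det(g)| = 1
Volume element: dV = 1 dx dy dz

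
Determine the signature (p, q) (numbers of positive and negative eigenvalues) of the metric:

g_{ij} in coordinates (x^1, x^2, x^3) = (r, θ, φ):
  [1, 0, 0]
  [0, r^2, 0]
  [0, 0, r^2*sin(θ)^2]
The metric is diagonal, so its eigenvalues are the diagonal entries: 1, r^2, r^2*sin(θ)^2 (at a generic point, where coordinate-dependent entries are positive).
3 positive, 0 negative.
(3, 0) - Riemannian (positive definite)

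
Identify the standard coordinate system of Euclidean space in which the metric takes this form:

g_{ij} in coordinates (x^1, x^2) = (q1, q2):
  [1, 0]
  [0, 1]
All components are constant and the metric is the identity, i.e. orthonormal rectilinear coordinates.
Cartesian (2D) coordinates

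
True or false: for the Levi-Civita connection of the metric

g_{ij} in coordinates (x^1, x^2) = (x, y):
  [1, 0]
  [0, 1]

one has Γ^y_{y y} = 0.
Γ^y_{y y} = (1/2) g^{yy} (∂_y g_{yy} + ∂_y g_{yy} - ∂_y g_{yy}) = (1/2)(1)((0) + (0) - (0)) = 0
This equals the proposed value 0.
True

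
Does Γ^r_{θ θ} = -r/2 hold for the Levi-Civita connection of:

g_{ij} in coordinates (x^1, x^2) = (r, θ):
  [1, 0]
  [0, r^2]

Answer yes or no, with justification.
Γ^r_{θ θ} = (1/2) g^{rr} (∂_θ g_{rθ} + ∂_θ g_{rθ} - ∂_r g_{θθ}) = (1/2)(1)((0) + (0) - (2*r)) = -r
This differs from the proposed value -r/2.
No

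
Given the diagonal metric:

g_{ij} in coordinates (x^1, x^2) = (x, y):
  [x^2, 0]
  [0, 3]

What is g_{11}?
With x^1 = x, x^2 = y, g_{11} = g_{xx} is the row-1, column-1 entry of the matrix.
g_{11} = x^2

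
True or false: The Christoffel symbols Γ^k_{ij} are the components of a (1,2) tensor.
Under a change of coordinates Γ picks up an inhomogeneous term ∂²x/∂x'∂x'; e.g. Γ = 0 in Cartesian coordinates but Γ^r_{θθ} = -r in polar coordinates on the same flat plane.
False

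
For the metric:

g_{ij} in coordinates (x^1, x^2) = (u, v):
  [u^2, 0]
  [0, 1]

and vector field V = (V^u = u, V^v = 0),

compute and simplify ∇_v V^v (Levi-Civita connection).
Non-zero Christoffel symbols:
Γ^u_{u u} = 1/u
∇_v V^v = ∂_v V^v + Γ^v_{v j} V^j
  = (0) + (0)(u) + (0)(0)
  = 0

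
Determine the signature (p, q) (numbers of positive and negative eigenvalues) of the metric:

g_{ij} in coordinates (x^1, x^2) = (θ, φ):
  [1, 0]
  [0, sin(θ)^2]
The metric is diagonal, so its eigenvalues are the diagonal entries: 1, sin(θ)^2 (at a generic point, where coordinate-dependent entries are positive).
2 positive, 0 negative.
(2, 0) - Riemannian (positive definite)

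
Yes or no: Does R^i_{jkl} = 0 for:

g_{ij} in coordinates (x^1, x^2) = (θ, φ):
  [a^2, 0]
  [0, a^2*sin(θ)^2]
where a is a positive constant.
Non-zero Christoffel symbols:
Γ^θ_{φ φ} = -sin(2*θ)/2
Γ^φ_{θ φ} = 1/tan(θ)
Ricci tensor: R_{θθ} = 1, R_{θφ} = 0, R_{φφ} = sin(θ)^2
The Ricci tensor is non-zero, so the Riemann tensor is non-zero: not flat.
No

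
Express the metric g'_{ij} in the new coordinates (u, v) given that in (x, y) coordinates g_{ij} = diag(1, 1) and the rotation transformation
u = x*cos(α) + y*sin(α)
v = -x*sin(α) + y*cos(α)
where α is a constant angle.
Invert the transformation: x = u*cos(α) - v*sin(α), y = u*sin(α) + v*cos(α)
g'_{ij} = (∂x^k/∂x'^i)(∂x^l/∂x'^j) g_{kl}; with g_{kl} = δ_{kl} this is Σ_k (∂x^k/∂x'^i)(∂x^k/∂x'^j).
Jacobian: ∂x/∂u = cos(α), ∂x/∂v = -sin(α), ∂y/∂u = sin(α), ∂y/∂v = cos(α)
g'_{uu} = (cos(α))(cos(α)) + (sin(α))(sin(α)) = 1
g'_{uv} = (cos(α))(-sin(α)) + (sin(α))(cos(α)) = 0
g'_{vv} = (-sin(α))(-sin(α)) + (cos(α))(cos(α)) = 1
g'_{ij} = diag(1, 1)
The Euclidean metric is invariant under rotations.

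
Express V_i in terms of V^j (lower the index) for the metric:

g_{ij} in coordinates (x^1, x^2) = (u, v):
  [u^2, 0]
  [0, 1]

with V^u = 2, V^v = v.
V_i = g_{ij} V^j:
V_u = (u^2)(2) + (0)(v) = 2*u^2
V_v = (0)(2) + (1)(v) = v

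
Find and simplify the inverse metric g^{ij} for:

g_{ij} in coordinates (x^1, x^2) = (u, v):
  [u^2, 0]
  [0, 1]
The metric is diagonal, so g^{ij} is diagonal with entries 1/g_{ii}: diag(1/(u^2), 1).
g^{ij}:
  [1/u^2, 0]
  [0, 1]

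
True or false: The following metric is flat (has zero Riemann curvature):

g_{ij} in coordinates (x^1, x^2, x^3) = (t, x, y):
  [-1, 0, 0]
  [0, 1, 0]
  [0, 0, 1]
All metric components are constant, so every Christoffel symbol vanishes and R^i_{jkl} = 0.
True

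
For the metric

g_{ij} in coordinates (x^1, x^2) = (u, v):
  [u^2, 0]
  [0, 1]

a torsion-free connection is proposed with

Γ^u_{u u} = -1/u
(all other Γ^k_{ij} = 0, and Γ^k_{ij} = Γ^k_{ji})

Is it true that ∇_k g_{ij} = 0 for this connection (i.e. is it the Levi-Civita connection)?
Using ∇_k g_{ij} = ∂_k g_{ij} - Γ^m_{ki} g_{mj} - Γ^m_{kj} g_{im}:
∇_u g_{uu} = (2*u) - (-u) - (-u) = 4*u ≠ 0
So the connection is not metric compatible (it is not the Levi-Civita connection).
No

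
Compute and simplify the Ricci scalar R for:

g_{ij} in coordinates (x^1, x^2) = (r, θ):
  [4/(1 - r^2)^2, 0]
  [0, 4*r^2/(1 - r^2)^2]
Non-zero Christoffel symbols (Γ^k_{ij} = Γ^k_{ji}):
Γ^r_{r r} = 2*r/(1 - r^2)
Γ^r_{θ θ} = (r^3 + r)/(r^2 - 1)
Γ^θ_{r θ} = (-r^2 - 1)/(r^3 - r)
Ricci tensor (R_{ij} = R^k_{ikj}): R_{rr} = -4/(r^2 - 1)^2, R_{rθ} = 0, R_{θθ} = -4*r^2/(r^2 - 1)^2
Inverse metric: g^{rr} = (1 - r^2)^2/4, g^{θθ} = (1 - r^2)^2/(4*r^2)
R = g^{ij} R_{ij} = ((1 - r^2)^2/4)(-4/(r^2 - 1)^2) + ((1 - r^2)^2/(4*r^2))(-4*r^2/(r^2 - 1)^2) = -2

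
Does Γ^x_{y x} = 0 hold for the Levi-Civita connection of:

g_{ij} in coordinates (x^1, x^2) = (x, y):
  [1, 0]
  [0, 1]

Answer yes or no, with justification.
Γ^x_{y x} = (1/2) g^{xx} (∂_y g_{xx} + ∂_x g_{xy} - ∂_x g_{yx}) = (1/2)(1)((0) + (0) - (0)) = 0
This equals the proposed value 0.
Yes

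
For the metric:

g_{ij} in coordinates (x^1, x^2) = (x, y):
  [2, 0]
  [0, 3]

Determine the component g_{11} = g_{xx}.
With x^1 = x, x^2 = y, g_{11} = g_{xx} is the row-1, column-1 entry of the matrix.
g_{11} = 2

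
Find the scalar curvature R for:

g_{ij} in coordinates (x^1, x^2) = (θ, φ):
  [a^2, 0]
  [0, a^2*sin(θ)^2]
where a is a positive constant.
Non-zero Christoffel symbols (Γ^k_{ij} = Γ^k_{ji}):
Γ^θ_{φ φ} = -sin(2*θ)/2
Γ^φ_{θ φ} = 1/tan(θ)
Ricci tensor (R_{ij} = R^k_{ikj}): R_{θθ} = 1, R_{θφ} = 0, R_{φφ} = sin(θ)^2
Inverse metric: g^{θθ} = 1/a^2, g^{φφ} = 1/(a^2*sin(θ)^2)
R = g^{ij} R_{ij} = (1/a^2)(1) + (1/(a^2*sin(θ)^2))(sin(θ)^2) = 2/a^2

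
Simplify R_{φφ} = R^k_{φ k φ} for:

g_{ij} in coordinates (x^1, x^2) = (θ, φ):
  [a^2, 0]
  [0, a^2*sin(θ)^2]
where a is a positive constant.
Non-zero Christoffel symbols (Γ^k_{ij} = Γ^k_{ji}):
Γ^θ_{φ φ} = -sin(2*θ)/2
Γ^φ_{θ φ} = 1/tan(θ)
R^θ_{φ θ φ} = ∂_θ Γ^θ_{φ φ} - ∂_φ Γ^θ_{φ θ} + Γ^θ_{θ m} Γ^m_{φ φ} - Γ^θ_{φ m} Γ^m_{φ θ}
  = (-cos(2*θ)) - (0) + (0) - (-cos(θ)^2) = sin(θ)^2
R^φ_{φ φ φ} = 0 (a repeated index in an antisymmetric pair)
R_{φφ} = R^θ_{φ θ φ} + R^φ_{φ φ φ} = (sin(θ)^2) + (0) = sin(θ)^2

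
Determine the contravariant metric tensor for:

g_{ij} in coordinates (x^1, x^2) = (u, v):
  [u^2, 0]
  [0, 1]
The metric is diagonal, so g^{ij} is diagonal with entries 1/g_{ii}: diag(1/(u^2), 1).
g^{ij}:
  [1/u^2, 0]
  [0, 1]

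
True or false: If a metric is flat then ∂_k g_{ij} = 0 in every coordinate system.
Flatness means R^i_{jkl} = 0; the components can still vary, e.g. the flat plane in polar coordinates has g_{θθ} = r^2.
False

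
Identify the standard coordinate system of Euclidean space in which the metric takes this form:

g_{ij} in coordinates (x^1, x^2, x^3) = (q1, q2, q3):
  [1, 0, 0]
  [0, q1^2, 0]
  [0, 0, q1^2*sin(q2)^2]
The line element ds^2 = dq1^2 + q1^2 dq2^2 + q1^2 sin(q2)^2 dq3^2 is dr^2 + r^2 dθ^2 + r^2 sin(θ)^2 dφ^2 with q1 = r, q2 = θ, q3 = φ.
spherical coordinates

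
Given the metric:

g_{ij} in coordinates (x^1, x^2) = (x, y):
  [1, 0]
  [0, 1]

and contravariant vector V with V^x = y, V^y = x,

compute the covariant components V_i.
V_i = g_{ij} V^j:
V_x = (1)(y) + (0)(x) = y
V_y = (0)(y) + (1)(x) = x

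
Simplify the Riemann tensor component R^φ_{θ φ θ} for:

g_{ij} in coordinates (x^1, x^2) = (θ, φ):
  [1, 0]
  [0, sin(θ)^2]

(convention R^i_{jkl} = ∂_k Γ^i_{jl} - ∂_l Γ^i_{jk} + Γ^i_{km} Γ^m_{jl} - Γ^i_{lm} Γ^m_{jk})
Non-zero Christoffel symbols (Γ^k_{ij} = Γ^k_{ji}):
Γ^θ_{φ φ} = -sin(2*θ)/2
Γ^φ_{θ φ} = 1/tan(θ)
R^φ_{θ φ θ} = ∂_φ Γ^φ_{θ θ} - ∂_θ Γ^φ_{θ φ} + Γ^φ_{φ m} Γ^m_{θ θ} - Γ^φ_{θ m} Γ^m_{θ φ}
  = (0) - (-1/sin(θ)^2) + (0) - (1/tan(θ)^2) = 1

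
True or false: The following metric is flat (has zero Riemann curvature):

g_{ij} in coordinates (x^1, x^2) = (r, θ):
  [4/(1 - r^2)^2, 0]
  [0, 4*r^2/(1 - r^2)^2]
Non-zero Christoffel symbols:
Γ^r_{r r} = 2*r/(1 - r^2)
Γ^r_{θ θ} = (r^3 + r)/(r^2 - 1)
Γ^θ_{r θ} = (-r^2 - 1)/(r^3 - r)
Ricci tensor: R_{rr} = -4/(r^2 - 1)^2, R_{rθ} = 0, R_{θθ} = -4*r^2/(r^2 - 1)^2
The Ricci tensor is non-zero, so the Riemann tensor is non-zero: not flat.
False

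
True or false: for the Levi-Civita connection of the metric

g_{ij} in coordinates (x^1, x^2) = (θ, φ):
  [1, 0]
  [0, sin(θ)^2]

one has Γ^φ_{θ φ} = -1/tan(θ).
Γ^φ_{θ φ} = (1/2) g^{φφ} (∂_θ g_{φφ} + ∂_φ g_{φθ} - ∂_φ g_{θφ}) = (1/2)(1/sin(θ)^2)((sin(2*θ)) + (0) - (0)) = 1/tan(θ)
This differs from the proposed value -1/tan(θ).
False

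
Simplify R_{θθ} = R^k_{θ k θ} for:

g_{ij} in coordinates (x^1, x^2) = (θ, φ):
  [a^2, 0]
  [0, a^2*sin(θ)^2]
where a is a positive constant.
Non-zero Christoffel symbols (Γ^k_{ij} = Γ^k_{ji}):
Γ^θ_{φ φ} = -sin(2*θ)/2
Γ^φ_{θ φ} = 1/tan(θ)
R^θ_{θ θ θ} = 0 (a repeated index in an antisymmetric pair)
R^φ_{θ φ θ} = ∂_φ Γ^φ_{θ θ} - ∂_θ Γ^φ_{θ φ} + Γ^φ_{φ m} Γ^m_{θ θ} - Γ^φ_{θ m} Γ^m_{θ φ}
  = (0) - (-1/sin(θ)^2) + (0) - (1/tan(θ)^2) = 1
R_{θθ} = R^θ_{θ θ θ} + R^φ_{θ φ θ} = (0) + (1) = 1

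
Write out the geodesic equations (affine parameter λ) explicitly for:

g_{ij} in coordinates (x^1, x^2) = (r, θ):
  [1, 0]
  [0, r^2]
Geodesic equation: d^2x^k/dλ^2 + Γ^k_{ij} (dx^i/dλ)(dx^j/dλ) = 0.
Non-zero Christoffel symbols:
Γ^r_{θ θ} = -r
Γ^θ_{r θ} = 1/r
Substituting (the symmetric pair Γ^k_{ij}, Γ^k_{ji} combines into a factor 2):
d^2r/dλ^2 - r (dθ/dλ)^2 = 0
d^2θ/dλ^2 + (2/r) (dr/dλ)(dθ/dλ) = 0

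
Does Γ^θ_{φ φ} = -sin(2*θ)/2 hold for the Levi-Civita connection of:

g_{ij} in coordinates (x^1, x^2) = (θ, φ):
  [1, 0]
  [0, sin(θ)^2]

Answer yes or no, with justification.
Γ^θ_{φ φ} = (1/2) g^{θθ} (∂_φ g_{θφ} + ∂_φ g_{θφ} - ∂_θ g_{φφ}) = (1/2)(1)((0) + (0) - (sin(2*θ))) = -sin(2*θ)/2
This equals the proposed value -sin(2*θ)/2.
Yes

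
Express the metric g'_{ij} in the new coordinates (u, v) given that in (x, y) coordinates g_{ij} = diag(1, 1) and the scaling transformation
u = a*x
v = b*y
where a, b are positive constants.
Invert the transformation: x = u/a, y = v/b
g'_{ij} = (∂x^k/∂x'^i)(∂x^l/∂x'^j) g_{kl}; with g_{kl} = δ_{kl} this is Σ_k (∂x^k/∂x'^i)(∂x^k/∂x'^j).
Jacobian: ∂x/∂u = 1/a, ∂x/∂v = 0, ∂y/∂u = 0, ∂y/∂v = 1/b
g'_{uu} = (1/a)(1/a) + (0)(0) = 1/a^2
g'_{uv} = (1/a)(0) + (0)(1/b) = 0
g'_{vv} = (0)(0) + (1/b)(1/b) = 1/b^2
g'_{ij} = diag(1/a^2, 1/b^2)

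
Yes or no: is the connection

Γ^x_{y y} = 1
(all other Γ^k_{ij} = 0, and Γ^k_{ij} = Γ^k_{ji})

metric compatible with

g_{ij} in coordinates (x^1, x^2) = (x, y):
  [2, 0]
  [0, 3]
Using ∇_k g_{ij} = ∂_k g_{ij} - Γ^m_{ki} g_{mj} - Γ^m_{kj} g_{im}:
∇_y g_{xy} = (0) - (0) - (2) = -2 ≠ 0
So the connection is not metric compatible (it is not the Levi-Civita connection).
No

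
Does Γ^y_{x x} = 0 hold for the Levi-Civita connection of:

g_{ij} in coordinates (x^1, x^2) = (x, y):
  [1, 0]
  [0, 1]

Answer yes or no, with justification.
Γ^y_{x x} = (1/2) g^{yy} (∂_x g_{yx} + ∂_x g_{yx} - ∂_y g_{xx}) = (1/2)(1)((0) + (0) - (0)) = 0
This equals the proposed value 0.
Yes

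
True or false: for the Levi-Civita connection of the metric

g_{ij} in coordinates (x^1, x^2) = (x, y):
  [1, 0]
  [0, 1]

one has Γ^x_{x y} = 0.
Γ^x_{x y} = (1/2) g^{xx} (∂_x g_{xy} + ∂_y g_{xx} - ∂_x g_{xy}) = (1/2)(1)((0) + (0) - (0)) = 0
This equals the proposed value 0.
True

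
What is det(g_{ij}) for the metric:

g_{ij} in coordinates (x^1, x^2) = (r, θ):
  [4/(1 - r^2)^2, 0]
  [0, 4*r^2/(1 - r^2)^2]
For a 2×2 metric: det(g) = g_{11}·g_{22} - g_{12}·g_{21}
= (4/(1 - r^2)^2)·(4*r^2/(1 - r^2)^2) - (0)·(0)
= 16*r^2/(1 - r^2)^4 - 0
det(g) = 16*r^2/(1 - r^2)^4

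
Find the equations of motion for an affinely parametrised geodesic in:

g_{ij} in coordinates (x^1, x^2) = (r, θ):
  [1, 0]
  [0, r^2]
Geodesic equation: d^2x^k/dλ^2 + Γ^k_{ij} (dx^i/dλ)(dx^j/dλ) = 0.
Non-zero Christoffel symbols:
Γ^r_{θ θ} = -r
Γ^θ_{r θ} = 1/r
Substituting (the symmetric pair Γ^k_{ij}, Γ^k_{ji} combines into a factor 2):
d^2r/dλ^2 - r (dθ/dλ)^2 = 0
d^2θ/dλ^2 + (2/r) (dr/dλ)(dθ/dλ) = 0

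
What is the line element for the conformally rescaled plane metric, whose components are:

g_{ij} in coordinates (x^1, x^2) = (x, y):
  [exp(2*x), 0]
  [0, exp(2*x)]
ds^2 = g_{ij} dx^i dx^j; only the non-zero components contribute.
ds^2 = exp(2*x) dx^2 + exp(2*x) dy^2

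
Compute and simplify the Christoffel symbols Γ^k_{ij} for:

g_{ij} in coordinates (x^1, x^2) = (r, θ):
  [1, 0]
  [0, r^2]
Using Γ^k_{ij} = (1/2) g^{km} (∂_i g_{mj} + ∂_j g_{mi} - ∂_m g_{ij}); the metric is diagonal, so only the m = k term contributes.
Non-zero symbols (using the symmetry Γ^k_{ij} = Γ^k_{ji}):
Γ^r_{θ θ} = (1/2) g^{rr} (∂_θ g_{rθ} + ∂_θ g_{rθ} - ∂_r g_{θθ}) = (1/2)(1)((0) + (0) - (2*r)) = -r
Γ^θ_{r θ} = (1/2) g^{θθ} (∂_r g_{θθ} + ∂_θ g_{θr} - ∂_θ g_{rθ}) = (1/2)(1/r^2)((2*r) + (0) - (0)) = 1/r
All other Christoffel symbols are zero.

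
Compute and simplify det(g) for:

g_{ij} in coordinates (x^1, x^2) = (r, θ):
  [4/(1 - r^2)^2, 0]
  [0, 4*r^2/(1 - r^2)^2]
For a 2×2 metric: det(g) = g_{11}·g_{22} - g_{12}·g_{21}
= (4/(1 - r^2)^2)·(4*r^2/(1 - r^2)^2) - (0)·(0)
= 16*r^2/(1 - r^2)^4 - 0
det(g) = 16*r^2/(1 - r^2)^4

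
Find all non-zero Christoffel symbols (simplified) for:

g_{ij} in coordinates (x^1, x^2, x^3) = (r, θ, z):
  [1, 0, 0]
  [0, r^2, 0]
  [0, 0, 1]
Using Γ^k_{ij} = (1/2) g^{km} (∂_i g_{mj} + ∂_j g_{mi} - ∂_m g_{ij}); the metric is diagonal, so only the m = k term contributes.
Non-zero symbols (using the symmetry Γ^k_{ij} = Γ^k_{ji}):
Γ^r_{θ θ} = (1/2) g^{rr} (∂_θ g_{rθ} + ∂_θ g_{rθ} - ∂_r g_{θθ}) = (1/2)(1)((0) + (0) - (2*r)) = -r
Γ^θ_{r θ} = (1/2) g^{θθ} (∂_r g_{θθ} + ∂_θ g_{θr} - ∂_θ g_{rθ}) = (1/2)(1/r^2)((2*r) + (0) - (0)) = 1/r
All other Christoffel symbols are zero.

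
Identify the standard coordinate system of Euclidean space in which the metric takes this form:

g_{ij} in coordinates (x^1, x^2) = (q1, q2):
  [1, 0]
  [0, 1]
All components are constant and the metric is the identity, i.e. orthonormal rectilinear coordinates.
Cartesian (2D) coordinates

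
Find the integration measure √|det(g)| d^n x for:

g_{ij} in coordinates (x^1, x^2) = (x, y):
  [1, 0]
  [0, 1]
det(g) = 1
√|det(g)| = 1
Volume element: dV = 1 dx dy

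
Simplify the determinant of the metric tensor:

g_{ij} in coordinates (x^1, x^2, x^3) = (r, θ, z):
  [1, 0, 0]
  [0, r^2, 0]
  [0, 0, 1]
Diagonal metric: det(g) = g_{11}·g_{22}·g_{33}
= (1)·(r^2)·(1)
det(g) = r^2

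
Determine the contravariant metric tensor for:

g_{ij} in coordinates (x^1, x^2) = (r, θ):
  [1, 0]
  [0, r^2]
The metric is diagonal, so g^{ij} is diagonal with entries 1/g_{ii}: diag(1, 1/(r^2)).
g^{ij}:
  [1, 0]
  [0, 1/r^2]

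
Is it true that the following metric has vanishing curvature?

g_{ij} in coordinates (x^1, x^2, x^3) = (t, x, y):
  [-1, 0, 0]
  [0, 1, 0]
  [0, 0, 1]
All metric components are constant, so every Christoffel symbol vanishes and R^i_{jkl} = 0.
Yes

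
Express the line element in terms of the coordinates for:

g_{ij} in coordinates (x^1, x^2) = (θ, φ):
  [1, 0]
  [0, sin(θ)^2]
ds^2 = g_{ij} dx^i dx^j; only the non-zero components contribute.
ds^2 = dθ^2 + sin(θ)^2 dφ^2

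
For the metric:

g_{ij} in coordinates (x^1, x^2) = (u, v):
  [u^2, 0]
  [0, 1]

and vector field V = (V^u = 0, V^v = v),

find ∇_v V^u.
Non-zero Christoffel symbols:
Γ^u_{u u} = 1/u
∇_v V^u = ∂_v V^u + Γ^u_{v j} V^j
  = (0) + (0)(0) + (0)(v)
  = 0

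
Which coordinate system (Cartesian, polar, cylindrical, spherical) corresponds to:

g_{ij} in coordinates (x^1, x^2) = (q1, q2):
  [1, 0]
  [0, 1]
All components are constant and the metric is the identity, i.e. orthonormal rectilinear coordinates.
Cartesian (2D) coordinates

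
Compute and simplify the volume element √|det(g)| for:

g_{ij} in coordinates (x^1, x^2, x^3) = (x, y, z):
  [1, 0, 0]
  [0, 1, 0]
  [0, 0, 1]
det(g) = 1
√|det(g)| = 1
Volume element: dV = 1 dx dy dz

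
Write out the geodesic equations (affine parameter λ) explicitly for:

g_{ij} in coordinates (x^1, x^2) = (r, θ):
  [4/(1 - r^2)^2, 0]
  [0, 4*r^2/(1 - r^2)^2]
Geodesic equation: d^2x^k/dλ^2 + Γ^k_{ij} (dx^i/dλ)(dx^j/dλ) = 0.
Non-zero Christoffel symbols:
Γ^r_{r r} = 2*r/(1 - r^2)
Γ^r_{θ θ} = (r^3 + r)/(r^2 - 1)
Γ^θ_{r θ} = (-r^2 - 1)/(r^3 - r)
Substituting (the symmetric pair Γ^k_{ij}, Γ^k_{ji} combines into a factor 2):
d^2r/dλ^2 + (2*r/(1 - r^2)) (dr/dλ)^2 + ((r^3 + r)/(r^2 - 1)) (dθ/dλ)^2 = 0
d^2θ/dλ^2 + ((-2*r^2 - 2)/(r^3 - r)) (dr/dλ)(dθ/dλ) = 0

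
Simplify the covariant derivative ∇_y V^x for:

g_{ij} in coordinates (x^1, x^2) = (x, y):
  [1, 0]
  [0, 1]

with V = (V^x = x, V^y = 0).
All Christoffel symbols are zero.
∇_y V^x = ∂_y V^x + Γ^x_{y j} V^j
  = (0) + (0)(x) + (0)(0)
  = 0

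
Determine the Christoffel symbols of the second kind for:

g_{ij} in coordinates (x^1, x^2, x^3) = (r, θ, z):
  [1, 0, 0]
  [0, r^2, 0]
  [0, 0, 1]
Using Γ^k_{ij} = (1/2) g^{km} (∂_i g_{mj} + ∂_j g_{mi} - ∂_m g_{ij}); the metric is diagonal, so only the m = k term contributes.
Non-zero symbols (using the symmetry Γ^k_{ij} = Γ^k_{ji}):
Γ^r_{θ θ} = (1/2) g^{rr} (∂_θ g_{rθ} + ∂_θ g_{rθ} - ∂_r g_{θθ}) = (1/2)(1)((0) + (0) - (2*r)) = -r
Γ^θ_{r θ} = (1/2) g^{θθ} (∂_r g_{θθ} + ∂_θ g_{θr} - ∂_θ g_{rθ}) = (1/2)(1/r^2)((2*r) + (0) - (0)) = 1/r
All other Christoffel symbols are zero.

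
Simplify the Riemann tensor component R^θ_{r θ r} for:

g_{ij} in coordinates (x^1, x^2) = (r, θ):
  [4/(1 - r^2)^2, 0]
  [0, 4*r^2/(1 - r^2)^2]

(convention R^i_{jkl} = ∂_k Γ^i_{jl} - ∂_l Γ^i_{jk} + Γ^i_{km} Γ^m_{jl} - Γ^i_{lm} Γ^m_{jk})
Non-zero Christoffel symbols (Γ^k_{ij} = Γ^k_{ji}):
Γ^r_{r r} = 2*r/(1 - r^2)
Γ^r_{θ θ} = (r^3 + r)/(r^2 - 1)
Γ^θ_{r θ} = (-r^2 - 1)/(r^3 - r)
R^θ_{r θ r} = ∂_θ Γ^θ_{r r} - ∂_r Γ^θ_{r θ} + Γ^θ_{θ m} Γ^m_{r r} - Γ^θ_{r m} Γ^m_{r θ}
  = (0) - ((r^4 + 4*r^2 - 1)/(r^3 - r)^2) + (2*(r^2 + 1)/(r^2 - 1)^2) - ((r^2 + 1)^2/(r^3 - r)^2) = -4/(r^2 - 1)^2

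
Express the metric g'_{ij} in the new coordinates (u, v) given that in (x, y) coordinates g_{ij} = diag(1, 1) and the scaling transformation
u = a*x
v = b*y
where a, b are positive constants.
Invert the transformation: x = u/a, y = v/b
g'_{ij} = (∂x^k/∂x'^i)(∂x^l/∂x'^j) g_{kl}; with g_{kl} = δ_{kl} this is Σ_k (∂x^k/∂x'^i)(∂x^k/∂x'^j).
Jacobian: ∂x/∂u = 1/a, ∂x/∂v = 0, ∂y/∂u = 0, ∂y/∂v = 1/b
g'_{uu} = (1/a)(1/a) + (0)(0) = 1/a^2
g'_{uv} = (1/a)(0) + (0)(1/b) = 0
g'_{vv} = (0)(0) + (1/b)(1/b) = 1/b^2
g'_{ij} = diag(1/a^2, 1/b^2)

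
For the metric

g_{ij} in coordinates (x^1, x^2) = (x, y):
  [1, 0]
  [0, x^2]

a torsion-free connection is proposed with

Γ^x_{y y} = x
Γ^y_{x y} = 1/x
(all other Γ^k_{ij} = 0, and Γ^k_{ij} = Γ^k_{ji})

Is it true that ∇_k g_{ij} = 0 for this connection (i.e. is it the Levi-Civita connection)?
Using ∇_k g_{ij} = ∂_k g_{ij} - Γ^m_{ki} g_{mj} - Γ^m_{kj} g_{im}:
∇_y g_{xy} = (0) - (x) - (x) = -2*x ≠ 0
So the connection is not metric compatible (it is not the Levi-Civita connection).
No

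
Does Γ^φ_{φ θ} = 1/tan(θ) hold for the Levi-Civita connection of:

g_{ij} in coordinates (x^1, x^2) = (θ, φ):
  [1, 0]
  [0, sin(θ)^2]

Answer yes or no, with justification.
Γ^φ_{φ θ} = (1/2) g^{φφ} (∂_φ g_{φθ} + ∂_θ g_{φφ} - ∂_φ g_{φθ}) = (1/2)(1/sin(θ)^2)((0) + (sin(2*θ)) - (0)) = 1/tan(θ)
This equals the proposed value 1/tan(θ).
Yes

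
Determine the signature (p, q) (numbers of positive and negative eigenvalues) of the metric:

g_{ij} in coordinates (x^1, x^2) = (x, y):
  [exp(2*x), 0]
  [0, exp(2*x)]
The metric is diagonal, so its eigenvalues are the diagonal entries: exp(2*x), exp(2*x) (at a generic point, where coordinate-dependent entries are positive).
2 positive, 0 negative.
(2, 0) - Riemannian (positive definite)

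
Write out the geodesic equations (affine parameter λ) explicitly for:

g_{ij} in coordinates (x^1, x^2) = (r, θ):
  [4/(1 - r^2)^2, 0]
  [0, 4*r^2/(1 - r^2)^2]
Geodesic equation: d^2x^k/dλ^2 + Γ^k_{ij} (dx^i/dλ)(dx^j/dλ) = 0.
Non-zero Christoffel symbols:
Γ^r_{r r} = 2*r/(1 - r^2)
Γ^r_{θ θ} = (r^3 + r)/(r^2 - 1)
Γ^θ_{r θ} = (-r^2 - 1)/(r^3 - r)
Substituting (the symmetric pair Γ^k_{ij}, Γ^k_{ji} combines into a factor 2):
d^2r/dλ^2 + (2*r/(1 - r^2)) (dr/dλ)^2 + ((r^3 + r)/(r^2 - 1)) (dθ/dλ)^2 = 0
d^2θ/dλ^2 + ((-2*r^2 - 2)/(r^3 - r)) (dr/dλ)(dθ/dλ) = 0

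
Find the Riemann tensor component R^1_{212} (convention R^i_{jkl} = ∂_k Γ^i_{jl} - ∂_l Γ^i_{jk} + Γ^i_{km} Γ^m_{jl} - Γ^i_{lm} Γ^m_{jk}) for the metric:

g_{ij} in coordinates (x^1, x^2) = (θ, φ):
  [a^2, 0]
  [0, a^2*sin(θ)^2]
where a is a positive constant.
Non-zero Christoffel symbols (Γ^k_{ij} = Γ^k_{ji}):
Γ^θ_{φ φ} = -sin(2*θ)/2
Γ^φ_{θ φ} = 1/tan(θ)
R^θ_{φ θ φ} = ∂_θ Γ^θ_{φ φ} - ∂_φ Γ^θ_{φ θ} + Γ^θ_{θ m} Γ^m_{φ φ} - Γ^θ_{φ m} Γ^m_{φ θ}
  = (-cos(2*θ)) - (0) + (0) - (-cos(θ)^2) = sin(θ)^2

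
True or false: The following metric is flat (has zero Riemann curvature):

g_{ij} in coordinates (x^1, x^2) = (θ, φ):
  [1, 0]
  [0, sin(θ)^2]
Non-zero Christoffel symbols:
Γ^θ_{φ φ} = -sin(2*θ)/2
Γ^φ_{θ φ} = 1/tan(θ)
Ricci tensor: R_{θθ} = 1, R_{θφ} = 0, R_{φφ} = sin(θ)^2
The Ricci tensor is non-zero, so the Riemann tensor is non-zero: not flat.
False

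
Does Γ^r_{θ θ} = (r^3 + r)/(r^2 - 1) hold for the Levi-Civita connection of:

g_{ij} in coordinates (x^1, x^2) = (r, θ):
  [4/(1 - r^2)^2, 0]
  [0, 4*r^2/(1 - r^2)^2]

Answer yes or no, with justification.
Γ^r_{θ θ} = (1/2) g^{rr} (∂_θ g_{rθ} + ∂_θ g_{rθ} - ∂_r g_{θθ}) = (1/2)((1 - r^2)^2/4)((0) + (0) - (-8*(r^3 + r)/(r^2 - 1)^3)) = (r^3 + r)/(r^2 - 1)
This equals the proposed value (r^3 + r)/(r^2 - 1).
Yes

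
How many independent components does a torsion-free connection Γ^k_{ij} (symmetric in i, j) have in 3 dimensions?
Γ^k_{ij} has n choices for the upper index and n(n+1)/2 independent symmetric lower index pairs.
Total = 3 × 3×4/2 = 3 × 6 = 18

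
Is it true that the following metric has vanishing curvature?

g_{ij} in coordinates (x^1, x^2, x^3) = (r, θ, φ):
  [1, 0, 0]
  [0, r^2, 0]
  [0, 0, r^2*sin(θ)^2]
Non-zero Christoffel symbols:
Γ^r_{θ θ} = -r
Γ^r_{φ φ} = -r*sin(θ)^2
Γ^θ_{r θ} = 1/r
Γ^θ_{φ φ} = -sin(2*θ)/2
Γ^φ_{r φ} = 1/r
Γ^φ_{θ φ} = 1/tan(θ)
Ricci tensor: R_{rr} = 0, R_{rθ} = 0, R_{rφ} = 0, R_{θθ} = 0, R_{θφ} = 0, R_{φφ} = 0
All R_{ij} vanish; in 3 dimensions the Riemann tensor is fully determined by the Ricci tensor, so R^i_{jkl} = 0: the metric is flat (curvilinear coordinates on flat space).
Yes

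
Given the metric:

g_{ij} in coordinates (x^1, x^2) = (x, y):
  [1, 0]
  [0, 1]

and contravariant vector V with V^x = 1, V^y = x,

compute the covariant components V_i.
V_i = g_{ij} V^j:
V_x = (1)(1) + (0)(x) = 1
V_y = (0)(1) + (1)(x) = x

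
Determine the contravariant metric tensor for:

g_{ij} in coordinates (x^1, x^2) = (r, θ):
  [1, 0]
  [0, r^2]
The metric is diagonal, so g^{ij} is diagonal with entries 1/g_{ii}: diag(1, 1/(r^2)).
g^{ij}:
  [1, 0]
  [0, 1/r^2]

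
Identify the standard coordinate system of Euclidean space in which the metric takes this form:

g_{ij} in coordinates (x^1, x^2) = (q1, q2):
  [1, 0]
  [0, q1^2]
The line element ds^2 = dq1^2 + q1^2 dq2^2 is dr^2 + r^2 dθ^2 with q1 = r, q2 = θ.
polar coordinates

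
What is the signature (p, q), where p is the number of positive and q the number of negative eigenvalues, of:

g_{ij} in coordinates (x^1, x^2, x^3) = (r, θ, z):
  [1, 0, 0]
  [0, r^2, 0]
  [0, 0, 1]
The metric is diagonal, so its eigenvalues are the diagonal entries: 1, r^2, 1 (at a generic point, where coordinate-dependent entries are positive).
3 positive, 0 negative.
(3, 0) - Riemannian (positive definite)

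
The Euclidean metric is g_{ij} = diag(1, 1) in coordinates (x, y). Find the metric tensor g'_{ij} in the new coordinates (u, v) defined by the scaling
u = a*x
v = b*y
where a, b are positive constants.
Invert the transformation: x = u/a, y = v/b
g'_{ij} = (∂x^k/∂x'^i)(∂x^l/∂x'^j) g_{kl}; with g_{kl} = δ_{kl} this is Σ_k (∂x^k/∂x'^i)(∂x^k/∂x'^j).
Jacobian: ∂x/∂u = 1/a, ∂x/∂v = 0, ∂y/∂u = 0, ∂y/∂v = 1/b
g'_{uu} = (1/a)(1/a) + (0)(0) = 1/a^2
g'_{uv} = (1/a)(0) + (0)(1/b) = 0
g'_{vv} = (0)(0) + (1/b)(1/b) = 1/b^2
g'_{ij} = diag(1/a^2, 1/b^2)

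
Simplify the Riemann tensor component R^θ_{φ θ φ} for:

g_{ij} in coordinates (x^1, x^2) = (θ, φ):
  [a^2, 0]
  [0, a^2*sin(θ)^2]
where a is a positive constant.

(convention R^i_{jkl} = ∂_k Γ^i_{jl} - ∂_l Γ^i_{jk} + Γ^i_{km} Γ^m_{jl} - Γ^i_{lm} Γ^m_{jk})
Non-zero Christoffel symbols (Γ^k_{ij} = Γ^k_{ji}):
Γ^θ_{φ φ} = -sin(2*θ)/2
Γ^φ_{θ φ} = 1/tan(θ)
R^θ_{φ θ φ} = ∂_θ Γ^θ_{φ φ} - ∂_φ Γ^θ_{φ θ} + Γ^θ_{θ m} Γ^m_{φ φ} - Γ^θ_{φ m} Γ^m_{φ θ}
  = (-cos(2*θ)) - (0) + (0) - (-cos(θ)^2) = sin(θ)^2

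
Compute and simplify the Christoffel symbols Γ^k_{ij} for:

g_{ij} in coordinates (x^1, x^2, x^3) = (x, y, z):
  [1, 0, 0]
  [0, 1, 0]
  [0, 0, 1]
Using Γ^k_{ij} = (1/2) g^{km} (∂_i g_{mj} + ∂_j g_{mi} - ∂_m g_{ij}); the metric is diagonal, so only the m = k term contributes.
Every metric component is constant, so all ∂_m g_{ij} = 0 and every Christoffel symbol vanishes.
All Christoffel symbols are zero.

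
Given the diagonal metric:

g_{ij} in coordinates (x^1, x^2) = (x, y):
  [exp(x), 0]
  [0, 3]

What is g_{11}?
With x^1 = x, x^2 = y, g_{11} = g_{xx} is the row-1, column-1 entry of the matrix.
g_{11} = exp(x)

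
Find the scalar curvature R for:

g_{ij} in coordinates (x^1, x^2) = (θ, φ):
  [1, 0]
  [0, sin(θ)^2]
Non-zero Christoffel symbols (Γ^k_{ij} = Γ^k_{ji}):
Γ^θ_{φ φ} = -sin(2*θ)/2
Γ^φ_{θ φ} = 1/tan(θ)
Ricci tensor (R_{ij} = R^k_{ikj}): R_{θθ} = 1, R_{θφ} = 0, R_{φφ} = sin(θ)^2
Inverse metric: g^{θθ} = 1, g^{φφ} = 1/sin(θ)^2
R = g^{ij} R_{ij} = (1)(1) + (1/sin(θ)^2)(sin(θ)^2) = 2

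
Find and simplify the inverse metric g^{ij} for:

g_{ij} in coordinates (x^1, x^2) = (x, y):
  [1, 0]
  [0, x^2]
The metric is diagonal, so g^{ij} is diagonal with entries 1/g_{ii}: diag(1, 1/(x^2)).
g^{ij}:
  [1, 0]
  [0, 1/x^2]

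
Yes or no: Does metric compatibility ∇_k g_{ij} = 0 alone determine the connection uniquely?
One also needs vanishing torsion; metric compatibility plus torsion-freeness singles out the Levi-Civita connection.
No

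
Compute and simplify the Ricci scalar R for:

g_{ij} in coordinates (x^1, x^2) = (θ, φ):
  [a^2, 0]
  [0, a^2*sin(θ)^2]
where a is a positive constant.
Non-zero Christoffel symbols (Γ^k_{ij} = Γ^k_{ji}):
Γ^θ_{φ φ} = -sin(2*θ)/2
Γ^φ_{θ φ} = 1/tan(θ)
Ricci tensor (R_{ij} = R^k_{ikj}): R_{θθ} = 1, R_{θφ} = 0, R_{φφ} = sin(θ)^2
Inverse metric: g^{θθ} = 1/a^2, g^{φφ} = 1/(a^2*sin(θ)^2)
R = g^{ij} R_{ij} = (1/a^2)(1) + (1/(a^2*sin(θ)^2))(sin(θ)^2) = 2/a^2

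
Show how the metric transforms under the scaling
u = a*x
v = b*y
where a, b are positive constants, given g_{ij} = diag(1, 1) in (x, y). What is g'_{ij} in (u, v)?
Invert the transformation: x = u/a, y = v/b
g'_{ij} = (∂x^k/∂x'^i)(∂x^l/∂x'^j) g_{kl}; with g_{kl} = δ_{kl} this is Σ_k (∂x^k/∂x'^i)(∂x^k/∂x'^j).
Jacobian: ∂x/∂u = 1/a, ∂x/∂v = 0, ∂y/∂u = 0, ∂y/∂v = 1/b
g'_{uu} = (1/a)(1/a) + (0)(0) = 1/a^2
g'_{uv} = (1/a)(0) + (0)(1/b) = 0
g'_{vv} = (0)(0) + (1/b)(1/b) = 1/b^2
g'_{ij} = diag(1/a^2, 1/b^2)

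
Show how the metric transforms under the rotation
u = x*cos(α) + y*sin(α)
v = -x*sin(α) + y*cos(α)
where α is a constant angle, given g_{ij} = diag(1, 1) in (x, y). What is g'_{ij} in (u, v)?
Invert the transformation: x = u*cos(α) - v*sin(α), y = u*sin(α) + v*cos(α)
g'_{ij} = (∂x^k/∂x'^i)(∂x^l/∂x'^j) g_{kl}; with g_{kl} = δ_{kl} this is Σ_k (∂x^k/∂x'^i)(∂x^k/∂x'^j).
Jacobian: ∂x/∂u = cos(α), ∂x/∂v = -sin(α), ∂y/∂u = sin(α), ∂y/∂v = cos(α)
g'_{uu} = (cos(α))(cos(α)) + (sin(α))(sin(α)) = 1
g'_{uv} = (cos(α))(-sin(α)) + (sin(α))(cos(α)) = 0
g'_{vv} = (-sin(α))(-sin(α)) + (cos(α))(cos(α)) = 1
g'_{ij} = diag(1, 1)
The Euclidean metric is invariant under rotations.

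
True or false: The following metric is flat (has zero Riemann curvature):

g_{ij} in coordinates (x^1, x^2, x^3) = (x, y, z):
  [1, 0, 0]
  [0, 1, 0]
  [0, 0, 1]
All metric components are constant, so every Christoffel symbol vanishes and R^i_{jkl} = 0.
True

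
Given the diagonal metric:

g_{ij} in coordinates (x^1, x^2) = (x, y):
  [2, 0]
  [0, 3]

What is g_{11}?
With x^1 = x, x^2 = y, g_{11} = g_{xx} is the row-1, column-1 entry of the matrix.
g_{11} = 2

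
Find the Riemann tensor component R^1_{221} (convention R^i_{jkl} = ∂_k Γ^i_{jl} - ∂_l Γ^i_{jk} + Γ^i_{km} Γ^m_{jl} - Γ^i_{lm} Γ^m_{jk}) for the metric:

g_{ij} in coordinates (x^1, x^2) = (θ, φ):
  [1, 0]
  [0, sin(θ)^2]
Non-zero Christoffel symbols (Γ^k_{ij} = Γ^k_{ji}):
Γ^θ_{φ φ} = -sin(2*θ)/2
Γ^φ_{θ φ} = 1/tan(θ)
R^θ_{φ φ θ} = ∂_φ Γ^θ_{φ θ} - ∂_θ Γ^θ_{φ φ} + Γ^θ_{φ m} Γ^m_{φ θ} - Γ^θ_{θ m} Γ^m_{φ φ}
  = (0) - (-cos(2*θ)) + (-cos(θ)^2) - (0) = -sin(θ)^2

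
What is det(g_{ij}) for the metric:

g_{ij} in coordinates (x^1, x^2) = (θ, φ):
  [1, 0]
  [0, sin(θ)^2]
For a 2×2 metric: det(g) = g_{11}·g_{22} - g_{12}·g_{21}
= (1)·(sin(θ)^2) - (0)·(0)
= sin(θ)^2 - 0
det(g) = sin(θ)^2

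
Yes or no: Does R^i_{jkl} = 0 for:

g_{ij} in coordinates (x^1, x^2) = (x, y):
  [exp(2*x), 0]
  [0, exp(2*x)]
Non-zero Christoffel symbols:
Γ^x_{x x} = 1
Γ^x_{y y} = -1
Γ^y_{x y} = 1
Ricci tensor: R_{xx} = 0, R_{xy} = 0, R_{yy} = 0
All R_{ij} vanish; in 2 dimensions the Riemann tensor is fully determined by the Ricci tensor, so R^i_{jkl} = 0: the metric is flat (curvilinear coordinates on flat space).
Yes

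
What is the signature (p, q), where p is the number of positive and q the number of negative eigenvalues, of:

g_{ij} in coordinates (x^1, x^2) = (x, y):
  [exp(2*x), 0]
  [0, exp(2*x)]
The metric is diagonal, so its eigenvalues are the diagonal entries: exp(2*x), exp(2*x) (at a generic point, where coordinate-dependent entries are positive).
2 positive, 0 negative.
(2, 0) - Riemannian (positive definite)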